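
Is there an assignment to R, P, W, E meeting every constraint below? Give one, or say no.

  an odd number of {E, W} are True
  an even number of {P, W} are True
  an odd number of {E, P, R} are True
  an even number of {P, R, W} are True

R: False; P: True; W: True; E: False

{E, W}: 1 true → odd ✓
{P, W}: 2 true → even ✓
{E, P, R}: 1 true → odd ✓
{P, R, W}: 2 true → even ✓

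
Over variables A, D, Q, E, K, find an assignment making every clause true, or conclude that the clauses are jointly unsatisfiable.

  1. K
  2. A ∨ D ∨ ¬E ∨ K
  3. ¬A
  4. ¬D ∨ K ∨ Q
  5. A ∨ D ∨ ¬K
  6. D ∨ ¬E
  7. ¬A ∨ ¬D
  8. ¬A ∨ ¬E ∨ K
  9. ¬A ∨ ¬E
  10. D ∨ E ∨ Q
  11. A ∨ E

Unit clause (K) forces K = True.
Unit clause (¬A) forces A = False.
In (A ∨ D ∨ ¬K) only D is left, so D = True.
In (A ∨ E) only E is left, so E = True.
Set Q = True.
All clauses satisfied.

A = False, D = True, Q = True, E = True, K = True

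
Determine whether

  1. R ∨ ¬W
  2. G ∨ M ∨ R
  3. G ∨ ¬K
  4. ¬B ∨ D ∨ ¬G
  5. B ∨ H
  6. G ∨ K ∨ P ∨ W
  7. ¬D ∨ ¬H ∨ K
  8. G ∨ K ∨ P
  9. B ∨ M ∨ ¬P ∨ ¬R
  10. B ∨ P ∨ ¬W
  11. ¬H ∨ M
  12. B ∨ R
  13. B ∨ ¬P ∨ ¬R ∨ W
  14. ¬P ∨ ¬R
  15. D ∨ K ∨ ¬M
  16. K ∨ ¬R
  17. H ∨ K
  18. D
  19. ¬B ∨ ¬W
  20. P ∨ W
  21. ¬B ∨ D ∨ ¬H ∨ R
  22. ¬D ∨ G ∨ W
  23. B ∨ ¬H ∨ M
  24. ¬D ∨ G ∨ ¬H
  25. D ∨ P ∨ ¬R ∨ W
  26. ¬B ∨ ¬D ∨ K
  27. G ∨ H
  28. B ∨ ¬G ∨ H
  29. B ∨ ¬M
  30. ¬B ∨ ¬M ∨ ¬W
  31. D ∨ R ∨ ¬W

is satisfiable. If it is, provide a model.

Unit clause (D) forces D = True.
Try G = False:
  (G ∨ ¬K) forces K = False.
  (¬D ∨ ¬H ∨ K) forces H = False.
  clause (H ∨ K) is falsified — backtrack.
So G = True.
Set R = False.
  then (R ∨ ¬W) forces W = False.
  then (B ∨ R) forces B = True.
  then (P ∨ W) forces P = True.
  then (¬B ∨ ¬D ∨ K) forces K = True.
Set H = True.
  then (¬H ∨ M) forces M = True.
All clauses satisfied.

G: True, D: True, R: False, H: True, K: True, M: True, B: True, W: False, P: True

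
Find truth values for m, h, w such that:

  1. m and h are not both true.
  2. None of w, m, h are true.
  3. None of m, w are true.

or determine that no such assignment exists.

m = False; h = False; w = False

  (1) m=F, h=F — not both ✓
  (2) {w, m, h}: 0 true — none ✓
  (3) {m, w}: 0 true — none ✓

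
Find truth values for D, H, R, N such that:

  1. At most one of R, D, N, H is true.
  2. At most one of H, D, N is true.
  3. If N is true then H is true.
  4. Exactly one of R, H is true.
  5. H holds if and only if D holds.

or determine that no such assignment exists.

D: False, H: False, R: True, N: False

  (1) {R, D, N, H}: 1 true — at most one ✓
  (2) {H, D, N}: 0 true — at most one ✓
  (3) N=F ⇒ H: vacuous ✓
  (4) {R, H}: 1 true — exactly one ✓
  (5) H=F, D=F — same ✓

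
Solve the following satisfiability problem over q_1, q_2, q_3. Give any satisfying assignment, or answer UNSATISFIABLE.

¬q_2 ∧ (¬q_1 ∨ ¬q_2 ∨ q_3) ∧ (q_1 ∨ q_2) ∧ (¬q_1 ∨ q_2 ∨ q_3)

q_1=T, q_2=F, q_3=T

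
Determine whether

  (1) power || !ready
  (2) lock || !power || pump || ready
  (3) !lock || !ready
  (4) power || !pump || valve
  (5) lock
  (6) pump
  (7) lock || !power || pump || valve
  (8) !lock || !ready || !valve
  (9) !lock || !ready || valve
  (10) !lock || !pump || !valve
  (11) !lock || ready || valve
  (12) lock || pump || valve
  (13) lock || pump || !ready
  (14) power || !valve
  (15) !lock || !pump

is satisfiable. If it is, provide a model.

Case pump = True:
  (lock) forces lock = True.
  Clause (!lock || !pump) is falsified — contradiction.
Case pump = False:
  Clause (pump) is falsified — contradiction.
Both cases fail, so the formula is unsatisfiable.

Unsatisfiable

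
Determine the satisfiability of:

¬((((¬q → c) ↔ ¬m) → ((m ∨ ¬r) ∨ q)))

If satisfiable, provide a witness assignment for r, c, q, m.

r: True; c: True; q: False; m: False

  ¬((((¬q → c) ↔ ¬m) → ((m ∨ ¬r) ∨ q))) = True
    ((¬q → c) ↔ ¬m) → ((m ∨ ¬r) ∨ q) = False
      (¬q → c) ↔ ¬m = True
        ¬q → c = True
          ¬q = True
        ¬m = True
      (m ∨ ¬r) ∨ q = False
        m ∨ ¬r = False
          ¬r = False
The formula evaluates to True.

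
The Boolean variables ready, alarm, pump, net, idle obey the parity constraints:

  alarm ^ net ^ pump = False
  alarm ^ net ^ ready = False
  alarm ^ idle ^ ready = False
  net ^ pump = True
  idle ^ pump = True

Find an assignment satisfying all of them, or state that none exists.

ready: False, alarm: True, pump: False, net: True, idle: True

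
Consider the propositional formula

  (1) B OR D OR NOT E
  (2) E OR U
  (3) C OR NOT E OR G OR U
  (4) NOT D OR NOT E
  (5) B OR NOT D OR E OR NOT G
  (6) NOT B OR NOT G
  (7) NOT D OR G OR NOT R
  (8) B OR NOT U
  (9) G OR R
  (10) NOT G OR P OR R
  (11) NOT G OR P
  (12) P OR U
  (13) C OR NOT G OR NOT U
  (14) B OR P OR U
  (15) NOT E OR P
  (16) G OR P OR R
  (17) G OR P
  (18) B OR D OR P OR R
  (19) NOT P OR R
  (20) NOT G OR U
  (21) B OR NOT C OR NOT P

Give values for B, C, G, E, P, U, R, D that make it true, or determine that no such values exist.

B: True, C: True, G: False, E: True, P: True, U: False, R: True, D: False

Try B = False:
  (B OR NOT U) forces U = False.
  (E OR U) forces E = True.
  (B OR D OR NOT E) forces D = True.
  clause (NOT D OR NOT E) is falsified — backtrack.
So B = True.
  then (NOT B OR NOT G) forces G = False.
  then (G OR R) forces R = True.
  then (G OR P) forces P = True.
  then (NOT D OR G OR NOT R) forces D = False.
Set C = True.
Set E = True.
Set U = False.
All clauses satisfied.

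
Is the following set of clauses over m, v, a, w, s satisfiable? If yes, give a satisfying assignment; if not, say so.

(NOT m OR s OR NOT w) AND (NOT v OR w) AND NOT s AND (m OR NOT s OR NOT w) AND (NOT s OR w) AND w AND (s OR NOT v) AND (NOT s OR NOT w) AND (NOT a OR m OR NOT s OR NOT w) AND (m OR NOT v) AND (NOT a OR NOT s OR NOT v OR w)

Unit clause (NOT s) forces s = False.
Unit clause (w) forces w = True.
In (s OR NOT v) only NOT v is left, so v = False.
In (NOT m OR s OR NOT w) only NOT m is left, so m = False.
Set a = True.
All clauses satisfied.

m: False, v: False, a: True, w: True, s: False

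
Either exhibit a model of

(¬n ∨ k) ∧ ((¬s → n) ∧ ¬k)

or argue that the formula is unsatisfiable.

k=F, s=T, n=F

  ¬n ∨ k = True
    ¬n = True
  (¬s → n) ∧ ¬k = True
    ¬s → n = True
      ¬s = False
    ¬k = True
Both conjuncts True, so the formula holds.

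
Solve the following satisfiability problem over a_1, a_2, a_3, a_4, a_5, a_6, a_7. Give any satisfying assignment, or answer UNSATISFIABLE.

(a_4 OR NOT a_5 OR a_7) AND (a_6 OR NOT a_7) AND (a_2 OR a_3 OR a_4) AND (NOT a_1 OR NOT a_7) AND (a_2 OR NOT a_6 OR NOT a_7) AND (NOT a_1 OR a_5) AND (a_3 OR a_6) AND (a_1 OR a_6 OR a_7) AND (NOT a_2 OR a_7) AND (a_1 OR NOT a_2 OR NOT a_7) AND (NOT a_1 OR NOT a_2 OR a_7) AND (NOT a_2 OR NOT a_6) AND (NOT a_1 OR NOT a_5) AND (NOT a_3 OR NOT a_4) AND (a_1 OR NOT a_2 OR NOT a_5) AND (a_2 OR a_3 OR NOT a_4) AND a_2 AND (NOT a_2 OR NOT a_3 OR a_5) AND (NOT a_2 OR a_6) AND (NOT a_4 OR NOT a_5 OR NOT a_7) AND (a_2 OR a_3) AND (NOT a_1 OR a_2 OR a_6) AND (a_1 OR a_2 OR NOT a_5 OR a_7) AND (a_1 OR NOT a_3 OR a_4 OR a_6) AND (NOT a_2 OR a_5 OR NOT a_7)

The formula is unsatisfiable.

Case a_2 = True:
  (NOT a_2 OR a_7) forces a_7 = True.
  (a_6 OR NOT a_7) forces a_6 = True.
  Clause (NOT a_2 OR NOT a_6) is falsified — contradiction.
Case a_2 = False:
  Clause (a_2) is falsified — contradiction.
Both cases fail, so the formula is unsatisfiable.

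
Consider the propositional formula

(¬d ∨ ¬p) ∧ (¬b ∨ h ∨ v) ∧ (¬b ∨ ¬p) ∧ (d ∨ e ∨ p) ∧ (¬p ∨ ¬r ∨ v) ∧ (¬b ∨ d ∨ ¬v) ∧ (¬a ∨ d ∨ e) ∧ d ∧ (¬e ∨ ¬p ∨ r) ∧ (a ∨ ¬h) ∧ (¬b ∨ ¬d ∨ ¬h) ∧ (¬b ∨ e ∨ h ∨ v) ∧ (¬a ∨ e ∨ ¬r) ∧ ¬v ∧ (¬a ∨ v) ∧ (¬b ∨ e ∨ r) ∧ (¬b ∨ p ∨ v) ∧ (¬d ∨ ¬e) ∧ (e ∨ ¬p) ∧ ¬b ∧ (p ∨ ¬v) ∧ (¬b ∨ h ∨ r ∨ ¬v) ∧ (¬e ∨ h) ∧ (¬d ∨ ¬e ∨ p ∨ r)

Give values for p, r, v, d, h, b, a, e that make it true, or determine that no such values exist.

p = False; r = False; v = False; d = True; h = False; b = False; a = False; e = False

Unit clause (d) forces d = True.
Unit clause (¬v) forces v = False.
In (¬a ∨ v) only ¬a is left, so a = False.
In (¬d ∨ ¬e) only ¬e is left, so e = False.
In (e ∨ ¬p) only ¬p is left, so p = False.
Unit clause (¬b) forces b = False.
In (a ∨ ¬h) only ¬h is left, so h = False.
Set r = False.
All clauses satisfied.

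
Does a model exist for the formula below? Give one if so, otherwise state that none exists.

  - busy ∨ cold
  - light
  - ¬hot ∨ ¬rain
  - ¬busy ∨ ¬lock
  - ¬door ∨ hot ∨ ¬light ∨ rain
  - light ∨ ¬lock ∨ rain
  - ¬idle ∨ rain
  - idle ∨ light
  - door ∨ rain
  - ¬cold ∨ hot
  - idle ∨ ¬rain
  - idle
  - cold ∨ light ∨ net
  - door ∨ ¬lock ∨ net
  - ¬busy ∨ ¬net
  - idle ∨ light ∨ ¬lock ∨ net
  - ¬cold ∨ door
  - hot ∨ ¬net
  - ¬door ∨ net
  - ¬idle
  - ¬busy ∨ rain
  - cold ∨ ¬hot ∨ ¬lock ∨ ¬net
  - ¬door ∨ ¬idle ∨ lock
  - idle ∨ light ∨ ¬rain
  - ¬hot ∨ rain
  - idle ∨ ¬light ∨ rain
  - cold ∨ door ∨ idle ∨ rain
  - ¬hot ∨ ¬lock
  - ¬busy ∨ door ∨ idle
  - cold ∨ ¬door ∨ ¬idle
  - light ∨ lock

Case idle = True:
  Clause (¬idle) is falsified — contradiction.
Case idle = False:
  Clause (idle) is falsified — contradiction.
Both cases fail, so the formula is unsatisfiable.

UNSATISFIABLE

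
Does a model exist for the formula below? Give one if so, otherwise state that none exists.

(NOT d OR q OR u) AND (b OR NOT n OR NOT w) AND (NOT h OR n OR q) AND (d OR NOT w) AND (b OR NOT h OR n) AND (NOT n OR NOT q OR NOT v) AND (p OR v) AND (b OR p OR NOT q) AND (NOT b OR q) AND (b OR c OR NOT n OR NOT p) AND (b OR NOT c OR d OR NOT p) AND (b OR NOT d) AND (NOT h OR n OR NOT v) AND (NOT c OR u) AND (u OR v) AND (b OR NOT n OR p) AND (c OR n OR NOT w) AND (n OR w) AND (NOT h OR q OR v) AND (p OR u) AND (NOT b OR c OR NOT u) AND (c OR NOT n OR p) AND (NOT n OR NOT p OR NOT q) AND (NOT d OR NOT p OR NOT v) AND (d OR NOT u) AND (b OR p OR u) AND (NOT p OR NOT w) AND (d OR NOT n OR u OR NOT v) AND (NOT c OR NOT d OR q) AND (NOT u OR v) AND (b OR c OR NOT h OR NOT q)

d: True, n: False, w: True, v: True, c: True, u: True, q: True, p: False, b: True, h: False

Set d = True.
  then (b OR NOT d) forces b = True.
  then (NOT b OR q) forces q = True.
Try n = True:
  (NOT n OR NOT q OR NOT v) forces v = False.
  (p OR v) forces p = True.
  clause (NOT n OR NOT p OR NOT q) is falsified — backtrack.
So n = False.
  then (n OR w) forces w = True.
  then (NOT p OR NOT w) forces p = False.
  then (p OR v) forces v = True.
  then (NOT h OR n OR NOT v) forces h = False.
  then (c OR n OR NOT w) forces c = True.
  then (p OR u) forces u = True.
All clauses satisfied.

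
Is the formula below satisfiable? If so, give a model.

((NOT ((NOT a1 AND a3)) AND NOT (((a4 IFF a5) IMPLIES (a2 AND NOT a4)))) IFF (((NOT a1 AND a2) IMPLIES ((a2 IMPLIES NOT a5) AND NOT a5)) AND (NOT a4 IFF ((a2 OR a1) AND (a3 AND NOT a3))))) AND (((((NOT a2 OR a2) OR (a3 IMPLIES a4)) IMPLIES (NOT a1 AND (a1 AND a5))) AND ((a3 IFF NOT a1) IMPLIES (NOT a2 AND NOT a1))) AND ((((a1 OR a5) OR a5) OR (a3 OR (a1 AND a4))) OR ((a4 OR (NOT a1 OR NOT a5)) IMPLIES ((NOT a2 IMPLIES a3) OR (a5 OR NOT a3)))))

The conjunct ((NOT a2 OR a2) OR (a3 IMPLIES a4)) IMPLIES (NOT a1 AND (a1 AND a5)) is unsatisfiable on its own:
  a2 = True: simplifies to NOT a1 AND (a1 AND a5).
    a1 = True: the conjunct NOT a1 is False.
    a1 = False: the conjunct a1 is False.
  a2 = False: simplifies to NOT a1 AND (a1 AND a5).
    a1 = True: the conjunct NOT a1 is False.
    a1 = False: the conjunct a1 is False.
So the whole conjunction is unsatisfiable.

Unsatisfiable — no assignment works.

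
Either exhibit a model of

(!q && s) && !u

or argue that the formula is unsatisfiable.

q = False, u = False, s = True

  !q && s = True
    !q = True
  !u = True
Both conjuncts True, so the formula holds.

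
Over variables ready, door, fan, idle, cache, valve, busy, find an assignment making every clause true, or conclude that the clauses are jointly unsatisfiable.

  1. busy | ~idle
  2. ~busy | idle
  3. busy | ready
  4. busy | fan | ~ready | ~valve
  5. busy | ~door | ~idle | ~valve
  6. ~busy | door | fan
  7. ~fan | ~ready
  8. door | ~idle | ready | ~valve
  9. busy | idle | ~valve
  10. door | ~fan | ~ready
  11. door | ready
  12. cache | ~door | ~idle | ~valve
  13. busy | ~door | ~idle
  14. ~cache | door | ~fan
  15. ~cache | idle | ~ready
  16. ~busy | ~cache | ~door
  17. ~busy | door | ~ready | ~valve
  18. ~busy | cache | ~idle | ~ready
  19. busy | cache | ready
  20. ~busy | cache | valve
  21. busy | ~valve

ready = True, door = True, fan = False, idle = False, cache = False, valve = False, busy = False

Set ready = True.
  then (~fan | ~ready) forces fan = False.
Set door = True.
Try idle = True:
  (busy | ~idle) forces busy = True.
  (~busy | ~cache | ~door) forces cache = False.
  clause (~busy | cache | ~idle | ~ready) is falsified — backtrack.
So idle = False.
  then (~busy | idle) forces busy = False.
  then (busy | fan | ~ready | ~valve) forces valve = False.
  then (~cache | idle | ~ready) forces cache = False.
All clauses satisfied.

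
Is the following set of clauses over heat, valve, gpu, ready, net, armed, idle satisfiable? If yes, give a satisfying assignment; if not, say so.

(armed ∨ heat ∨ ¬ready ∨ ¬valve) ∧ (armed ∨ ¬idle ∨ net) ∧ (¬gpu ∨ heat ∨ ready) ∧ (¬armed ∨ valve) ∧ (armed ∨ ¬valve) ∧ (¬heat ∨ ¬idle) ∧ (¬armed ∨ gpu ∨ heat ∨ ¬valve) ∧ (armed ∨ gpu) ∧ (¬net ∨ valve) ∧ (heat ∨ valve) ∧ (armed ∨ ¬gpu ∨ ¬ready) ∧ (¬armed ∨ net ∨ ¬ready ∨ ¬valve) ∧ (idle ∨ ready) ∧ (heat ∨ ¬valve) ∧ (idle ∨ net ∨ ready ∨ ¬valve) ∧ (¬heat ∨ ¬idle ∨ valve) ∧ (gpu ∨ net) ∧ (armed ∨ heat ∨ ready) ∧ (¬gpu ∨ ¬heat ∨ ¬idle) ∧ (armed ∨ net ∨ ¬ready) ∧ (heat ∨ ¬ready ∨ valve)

Try heat = False:
  (heat ∨ valve) forces valve = True.
  clause (heat ∨ ¬valve) is falsified — backtrack.
So heat = True.
  then (¬heat ∨ ¬idle) forces idle = False.
  then (idle ∨ ready) forces ready = True.
Try valve = False:
  (¬armed ∨ valve) forces armed = False.
  (armed ∨ gpu) forces gpu = True.
  clause (armed ∨ ¬gpu ∨ ¬ready) is falsified — backtrack.
So valve = True.
  then (armed ∨ ¬valve) forces armed = True.
  then (¬armed ∨ net ∨ ¬ready ∨ ¬valve) forces net = True.
Set gpu = True.
All clauses satisfied.

heat = True; valve = True; gpu = True; ready = True; net = True; armed = True; idle = False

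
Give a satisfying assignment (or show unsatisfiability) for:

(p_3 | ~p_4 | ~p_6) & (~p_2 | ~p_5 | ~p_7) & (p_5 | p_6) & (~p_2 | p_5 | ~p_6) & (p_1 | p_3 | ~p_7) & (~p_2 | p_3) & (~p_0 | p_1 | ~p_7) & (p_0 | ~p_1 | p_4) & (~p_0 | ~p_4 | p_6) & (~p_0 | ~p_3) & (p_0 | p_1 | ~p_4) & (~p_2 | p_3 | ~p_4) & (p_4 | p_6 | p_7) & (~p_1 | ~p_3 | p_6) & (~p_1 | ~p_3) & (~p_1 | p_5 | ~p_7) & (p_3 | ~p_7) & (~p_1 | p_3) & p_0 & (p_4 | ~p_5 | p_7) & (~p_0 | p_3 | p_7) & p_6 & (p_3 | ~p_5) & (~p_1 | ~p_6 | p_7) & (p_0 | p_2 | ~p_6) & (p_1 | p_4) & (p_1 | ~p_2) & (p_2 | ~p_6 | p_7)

The formula is unsatisfiable.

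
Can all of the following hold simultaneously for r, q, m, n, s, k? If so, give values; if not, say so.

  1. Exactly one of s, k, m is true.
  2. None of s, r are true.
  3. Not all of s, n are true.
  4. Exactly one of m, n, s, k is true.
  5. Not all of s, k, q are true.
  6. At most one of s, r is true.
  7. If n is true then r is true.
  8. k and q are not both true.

r=F; q=T; m=T; n=F; s=F; k=F

  (1) {s, k, m}: 1 true — exactly one ✓
  (2) {s, r}: 0 true — none ✓
  (3) {s, n}: 0/2 true — not all ✓
  (4) {m, n, s, k}: 1 true — exactly one ✓
  (5) {s, k, q}: 1/3 true — not all ✓
  (6) {s, r}: 0 true — at most one ✓
  (7) n=F ⇒ r: vacuous ✓
  (8) k=F, q=T — not both ✓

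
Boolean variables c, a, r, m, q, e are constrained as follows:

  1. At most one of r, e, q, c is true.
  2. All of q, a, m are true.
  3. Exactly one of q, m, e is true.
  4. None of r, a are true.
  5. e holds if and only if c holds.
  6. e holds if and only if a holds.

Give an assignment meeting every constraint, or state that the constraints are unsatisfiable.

UNSATISFIABLE

Case a = True:
  Constraint (4) is violated (a=T) — contradiction.
Case a = False:
  Constraint (2) is violated (a=F) — contradiction.
Both cases fail — unsatisfiable.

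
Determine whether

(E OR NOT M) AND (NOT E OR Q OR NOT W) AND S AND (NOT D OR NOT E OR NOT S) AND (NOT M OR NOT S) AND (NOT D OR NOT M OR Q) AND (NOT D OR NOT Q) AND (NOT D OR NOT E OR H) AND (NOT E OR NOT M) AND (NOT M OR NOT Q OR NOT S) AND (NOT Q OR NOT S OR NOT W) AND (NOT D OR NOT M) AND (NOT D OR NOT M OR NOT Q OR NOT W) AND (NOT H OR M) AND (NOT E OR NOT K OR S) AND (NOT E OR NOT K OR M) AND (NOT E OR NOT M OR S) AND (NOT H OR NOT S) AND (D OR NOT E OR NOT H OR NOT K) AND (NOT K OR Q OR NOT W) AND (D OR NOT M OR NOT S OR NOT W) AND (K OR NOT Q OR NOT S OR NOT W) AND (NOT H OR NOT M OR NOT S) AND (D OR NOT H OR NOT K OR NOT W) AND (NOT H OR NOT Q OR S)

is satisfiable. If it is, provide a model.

W = False; D = True; Q = False; E = False; M = False; S = True; H = False; K = True

Unit clause (S) forces S = True.
In (NOT M OR NOT S) only NOT M is left, so M = False.
In (NOT H OR M) only NOT H is left, so H = False.
Set W = False.
Set D = True.
  then (NOT D OR NOT E OR NOT S) forces E = False.
  then (NOT D OR NOT Q) forces Q = False.
Set K = True.
All clauses satisfied.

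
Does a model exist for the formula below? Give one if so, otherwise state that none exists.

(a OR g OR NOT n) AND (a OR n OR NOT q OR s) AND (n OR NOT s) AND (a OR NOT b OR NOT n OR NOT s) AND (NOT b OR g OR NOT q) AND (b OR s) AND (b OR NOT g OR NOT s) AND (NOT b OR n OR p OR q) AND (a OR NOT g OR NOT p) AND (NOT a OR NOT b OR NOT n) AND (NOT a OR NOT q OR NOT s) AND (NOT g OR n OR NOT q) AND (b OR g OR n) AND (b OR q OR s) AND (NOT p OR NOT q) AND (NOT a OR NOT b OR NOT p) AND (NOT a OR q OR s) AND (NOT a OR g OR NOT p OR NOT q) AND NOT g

a: True; b: False; p: True; g: False; n: True; q: False; s: True

Unit clause (NOT g) forces g = False.
Set a = True.
Try b = True:
  (NOT b OR g OR NOT q) forces q = False.
  (NOT a OR NOT b OR NOT n) forces n = False.
  (n OR NOT s) forces s = False.
  clause (NOT a OR q OR s) is falsified — backtrack.
So b = False.
  then (b OR s) forces s = True.
  then (NOT a OR NOT q OR NOT s) forces q = False.
  then (b OR g OR n) forces n = True.
Set p = True.
All clauses satisfied.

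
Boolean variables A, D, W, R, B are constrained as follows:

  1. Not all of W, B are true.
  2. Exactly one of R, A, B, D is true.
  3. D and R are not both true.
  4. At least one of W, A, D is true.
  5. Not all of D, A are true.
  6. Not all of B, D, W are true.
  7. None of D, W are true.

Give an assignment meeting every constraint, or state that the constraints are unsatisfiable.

A=T; D=F; W=F; R=F; B=F

  (1) {W, B}: 0/2 true — not all ✓
  (2) {R, A, B, D}: 1 true — exactly one ✓
  (3) D=F, R=F — not both ✓
  (4) {W, A, D}: 1 true — at least one ✓
  (5) {D, A}: 1/2 true — not all ✓
  (6) {B, D, W}: 0/3 true — not all ✓
  (7) {D, W}: 0 true — none ✓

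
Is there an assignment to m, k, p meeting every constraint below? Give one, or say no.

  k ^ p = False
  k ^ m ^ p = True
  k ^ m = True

m=T, k=F, p=F

k ^ p = F ^ F = False ✓
k ^ m ^ p = F ^ T ^ F = True ✓
k ^ m = F ^ T = True ✓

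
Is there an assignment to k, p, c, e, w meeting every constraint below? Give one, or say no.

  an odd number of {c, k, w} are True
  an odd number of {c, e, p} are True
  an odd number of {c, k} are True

k = True, p = False, c = False, e = True, w = False

{c, k, w}: 1 true → odd ✓
{c, e, p}: 1 true → odd ✓
{c, k}: 1 true → odd ✓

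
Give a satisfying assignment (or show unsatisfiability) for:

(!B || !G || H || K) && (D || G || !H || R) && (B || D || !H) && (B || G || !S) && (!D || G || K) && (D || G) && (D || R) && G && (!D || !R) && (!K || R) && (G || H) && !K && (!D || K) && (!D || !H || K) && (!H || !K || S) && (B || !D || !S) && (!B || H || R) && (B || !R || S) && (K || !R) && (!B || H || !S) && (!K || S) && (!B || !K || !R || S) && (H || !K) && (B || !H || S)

Unsatisfiable — no assignment works.

Case K = True:
  Clause (!K) is falsified — contradiction.
Case K = False:
  (G) forces G = True.
  (!D || K) forces D = False.
  (D || R) forces R = True.
  Clause (K || !R) is falsified — contradiction.
Both cases fail, so the formula is unsatisfiable.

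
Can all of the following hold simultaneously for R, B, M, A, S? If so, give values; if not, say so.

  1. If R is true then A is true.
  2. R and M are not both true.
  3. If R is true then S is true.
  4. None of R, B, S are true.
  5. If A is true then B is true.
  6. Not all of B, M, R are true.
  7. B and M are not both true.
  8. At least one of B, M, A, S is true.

R = False; B = False; M = True; A = False; S = False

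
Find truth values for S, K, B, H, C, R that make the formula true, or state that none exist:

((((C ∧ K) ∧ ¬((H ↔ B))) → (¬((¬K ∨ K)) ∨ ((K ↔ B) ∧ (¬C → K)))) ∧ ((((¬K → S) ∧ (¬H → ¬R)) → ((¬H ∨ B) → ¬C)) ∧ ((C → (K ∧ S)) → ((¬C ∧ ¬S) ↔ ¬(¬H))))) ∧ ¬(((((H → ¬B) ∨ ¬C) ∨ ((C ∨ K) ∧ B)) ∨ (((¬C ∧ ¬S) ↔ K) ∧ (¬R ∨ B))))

The conjunct ¬(((((H → ¬B) ∨ ¬C) ∨ ((C ∨ K) ∧ B)) ∨ (((¬C ∧ ¬S) ↔ K) ∧ (¬R ∨ B)))) is unsatisfiable on its own:
  C = True: simplifies to ¬((((H → ¬B) ∨ B) ∨ (¬K ∧ (¬R ∨ B)))).
    B = True: this becomes ¬((True ∨ ¬K)) = False.
    B = False: this becomes ¬((True ∨ (¬K ∧ ¬R))) = False.
  C = False: this becomes ¬((True ∨ ((¬S ↔ K) ∧ (¬R ∨ B)))) = False.
So the whole conjunction is unsatisfiable.

Unsatisfiable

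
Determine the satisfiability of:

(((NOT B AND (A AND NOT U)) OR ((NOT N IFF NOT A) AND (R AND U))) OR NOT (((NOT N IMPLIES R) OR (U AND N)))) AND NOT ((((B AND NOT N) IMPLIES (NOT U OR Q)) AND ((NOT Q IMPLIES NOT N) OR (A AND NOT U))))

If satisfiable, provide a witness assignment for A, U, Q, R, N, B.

A: False, U: True, Q: False, R: False, N: False, B: True

  ((NOT B AND (A AND NOT U)) OR ((NOT N IFF NOT A) AND (R AND U))) OR NOT (((NOT N IMPLIES R) OR (U AND N))) = True
    (NOT B AND (A AND NOT U)) OR ((NOT N IFF NOT A) AND (R AND U)) = False
      NOT B AND (A AND NOT U) = False
        NOT B = False
        A AND NOT U = False
          NOT U = False
      (NOT N IFF NOT A) AND (R AND U) = False
        NOT N IFF NOT A = True
          NOT N = True
          NOT A = True
        R AND U = False
    NOT (((NOT N IMPLIES R) OR (U AND N))) = True
      (NOT N IMPLIES R) OR (U AND N) = False
        NOT N IMPLIES R = False
          NOT N = True
        U AND N = False
  NOT ((((B AND NOT N) IMPLIES (NOT U OR Q)) AND ((NOT Q IMPLIES NOT N) OR (A AND NOT U)))) = True
    ((B AND NOT N) IMPLIES (NOT U OR Q)) AND ((NOT Q IMPLIES NOT N) OR (A AND NOT U)) = False
      (B AND NOT N) IMPLIES (NOT U OR Q) = False
        B AND NOT N = True
          NOT N = True
        NOT U OR Q = False
          NOT U = False
      (NOT Q IMPLIES NOT N) OR (A AND NOT U) = True
        NOT Q IMPLIES NOT N = True
          NOT Q = True
          NOT N = True
        A AND NOT U = False
          NOT U = False
Both conjuncts True, so the formula holds.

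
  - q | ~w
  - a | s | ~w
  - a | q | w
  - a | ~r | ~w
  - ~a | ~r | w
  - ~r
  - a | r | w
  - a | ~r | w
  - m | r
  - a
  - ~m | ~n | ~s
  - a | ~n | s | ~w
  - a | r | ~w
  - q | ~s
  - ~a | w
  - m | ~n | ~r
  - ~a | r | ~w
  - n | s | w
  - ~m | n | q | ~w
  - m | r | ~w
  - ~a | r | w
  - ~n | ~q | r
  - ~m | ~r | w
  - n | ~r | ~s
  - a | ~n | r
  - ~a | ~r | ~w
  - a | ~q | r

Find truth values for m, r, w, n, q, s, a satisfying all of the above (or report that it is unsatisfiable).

Unsatisfiable — no assignment works.

Case r = True:
  Clause (~r) is falsified — contradiction.
Case r = False:
  (m | r) forces m = True.
  (a) forces a = True.
  (~a | w) forces w = True.
  Clause (~a | r | ~w) is falsified — contradiction.
Both cases fail, so the formula is unsatisfiable.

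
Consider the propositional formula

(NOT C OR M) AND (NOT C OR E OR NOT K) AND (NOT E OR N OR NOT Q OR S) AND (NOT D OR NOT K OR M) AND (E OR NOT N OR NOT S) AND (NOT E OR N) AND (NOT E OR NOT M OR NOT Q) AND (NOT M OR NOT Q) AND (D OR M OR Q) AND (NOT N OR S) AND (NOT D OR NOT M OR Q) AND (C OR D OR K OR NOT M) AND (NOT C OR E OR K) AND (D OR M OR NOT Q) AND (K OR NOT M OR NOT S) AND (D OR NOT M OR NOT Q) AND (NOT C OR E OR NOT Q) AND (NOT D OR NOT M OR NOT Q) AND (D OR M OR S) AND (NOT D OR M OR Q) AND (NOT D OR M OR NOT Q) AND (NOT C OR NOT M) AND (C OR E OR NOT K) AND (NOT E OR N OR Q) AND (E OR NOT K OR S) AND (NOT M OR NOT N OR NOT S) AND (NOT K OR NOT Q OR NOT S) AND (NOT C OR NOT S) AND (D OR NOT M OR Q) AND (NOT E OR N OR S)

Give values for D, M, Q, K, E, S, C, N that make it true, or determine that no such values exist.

Unsatisfiable

Case Q = True:
  (NOT M OR NOT Q) forces M = False.
  (NOT C OR M) forces C = False.
  (D OR M OR NOT Q) forces D = True.
  Clause (NOT D OR M OR NOT Q) is falsified — contradiction.
Case Q = False:
  If M = True:
    (NOT D OR NOT M OR Q) forces D = False.
    clause (D OR NOT M OR Q) is falsified.
  If M = False:
    (NOT C OR M) forces C = False.
    (D OR M OR Q) forces D = True.
    clause (NOT D OR M OR Q) is falsified.
  Every sub-case reaches a contradiction.
Both cases fail, so the formula is unsatisfiable.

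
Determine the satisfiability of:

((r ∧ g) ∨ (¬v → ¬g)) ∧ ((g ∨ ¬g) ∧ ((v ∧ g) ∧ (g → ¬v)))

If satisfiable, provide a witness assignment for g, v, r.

Case g = True: the formula simplifies to (r ∨ v) ∧ (v ∧ ¬v).
  v = True: the conjunct ¬v is False.
  v = False: the conjunct v is False.
Case g = False: the conjunct g is False.
Both cases fail — unsatisfiable.

No satisfying assignment exists.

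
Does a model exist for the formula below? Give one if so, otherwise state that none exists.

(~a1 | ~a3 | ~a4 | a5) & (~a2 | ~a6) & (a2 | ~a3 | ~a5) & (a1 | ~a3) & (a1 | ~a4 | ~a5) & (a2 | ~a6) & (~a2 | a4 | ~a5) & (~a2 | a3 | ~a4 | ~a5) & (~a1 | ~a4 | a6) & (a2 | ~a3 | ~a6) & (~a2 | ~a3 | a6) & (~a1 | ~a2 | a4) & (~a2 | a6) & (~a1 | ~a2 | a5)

a1 = False, a2 = False, a3 = False, a4 = False, a5 = False, a6 = False

Set a1 = False.
  then (a1 | ~a3) forces a3 = False.
Set a2 = False.
  then (a2 | ~a6) forces a6 = False.
Set a4 = False.
Set a5 = False.
All clauses satisfied.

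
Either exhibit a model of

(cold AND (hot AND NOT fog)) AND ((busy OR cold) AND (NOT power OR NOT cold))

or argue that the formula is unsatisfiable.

fog = False, cold = True, busy = False, power = False, hot = True

  cold AND (hot AND NOT fog) = True
    hot AND NOT fog = True
      NOT fog = True
  (busy OR cold) AND (NOT power OR NOT cold) = True
    busy OR cold = True
    NOT power OR NOT cold = True
      NOT power = True
      NOT cold = False
Both conjuncts True, so the formula holds.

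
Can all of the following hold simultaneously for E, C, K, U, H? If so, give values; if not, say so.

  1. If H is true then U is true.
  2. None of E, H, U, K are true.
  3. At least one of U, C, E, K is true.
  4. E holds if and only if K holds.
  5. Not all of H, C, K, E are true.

E = False, C = True, K = False, U = False, H = False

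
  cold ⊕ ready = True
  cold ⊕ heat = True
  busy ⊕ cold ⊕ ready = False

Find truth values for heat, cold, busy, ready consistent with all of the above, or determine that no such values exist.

heat = True, cold = False, busy = True, ready = True

cold ⊕ ready = F ⊕ T = True ✓
cold ⊕ heat = F ⊕ T = True ✓
busy ⊕ cold ⊕ ready = T ⊕ F ⊕ T = False ✓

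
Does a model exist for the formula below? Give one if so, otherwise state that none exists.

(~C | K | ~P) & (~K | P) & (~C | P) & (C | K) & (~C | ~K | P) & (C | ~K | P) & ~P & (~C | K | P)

Case P = True:
  Clause (~P) is falsified — contradiction.
Case P = False:
  (~K | P) forces K = False.
  (~C | P) forces C = False.
  Clause (C | K) is falsified — contradiction.
Both cases fail, so the formula is unsatisfiable.

Unsatisfiable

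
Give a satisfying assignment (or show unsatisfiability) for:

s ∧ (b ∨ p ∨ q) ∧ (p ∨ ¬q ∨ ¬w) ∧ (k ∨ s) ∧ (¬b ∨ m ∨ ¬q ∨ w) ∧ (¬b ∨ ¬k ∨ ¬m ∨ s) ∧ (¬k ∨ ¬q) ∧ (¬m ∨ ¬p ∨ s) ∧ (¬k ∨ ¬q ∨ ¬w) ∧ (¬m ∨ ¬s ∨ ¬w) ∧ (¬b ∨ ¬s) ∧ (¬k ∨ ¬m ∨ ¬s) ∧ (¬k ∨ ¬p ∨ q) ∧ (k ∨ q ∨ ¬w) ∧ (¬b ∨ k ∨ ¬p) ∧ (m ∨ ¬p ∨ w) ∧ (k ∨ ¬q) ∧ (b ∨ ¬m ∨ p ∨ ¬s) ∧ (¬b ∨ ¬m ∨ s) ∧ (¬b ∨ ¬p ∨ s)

w: False, k: False, b: False, m: True, s: True, p: True, q: False

Unit clause (s) forces s = True.
In (¬b ∨ ¬s) only ¬b is left, so b = False.
Set w = False.
Try k = True:
  (¬k ∨ ¬q) forces q = False.
  (b ∨ p ∨ q) forces p = True.
  clause (¬k ∨ ¬p ∨ q) is falsified — backtrack.
So k = False.
  then (k ∨ ¬q) forces q = False.
  then (b ∨ p ∨ q) forces p = True.
  then (m ∨ ¬p ∨ w) forces m = True.
All clauses satisfied.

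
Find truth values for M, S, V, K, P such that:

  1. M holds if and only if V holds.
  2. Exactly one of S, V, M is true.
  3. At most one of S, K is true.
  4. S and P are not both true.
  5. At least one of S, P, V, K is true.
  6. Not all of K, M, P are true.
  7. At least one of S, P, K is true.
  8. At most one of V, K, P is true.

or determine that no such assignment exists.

M = False, S = True, V = False, K = False, P = False

  (1) M=F, V=F — same ✓
  (2) {S, V, M}: 1 true — exactly one ✓
  (3) {S, K}: 1 true — at most one ✓
  (4) S=T, P=F — not both ✓
  (5) {S, P, V, K}: 1 true — at least one ✓
  (6) {K, M, P}: 0/3 true — not all ✓
  (7) {S, P, K}: 1 true — at least one ✓
  (8) {V, K, P}: 0 true — at most one ✓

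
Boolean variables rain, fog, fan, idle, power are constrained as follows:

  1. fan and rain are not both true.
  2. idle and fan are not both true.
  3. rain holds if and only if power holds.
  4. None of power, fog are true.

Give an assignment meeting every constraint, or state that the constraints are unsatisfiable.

rain: False, fog: False, fan: True, idle: False, power: False

  (1) fan=T, rain=F — not both ✓
  (2) idle=F, fan=T — not both ✓
  (3) rain=F, power=F — same ✓
  (4) {power, fog}: 0 true — none ✓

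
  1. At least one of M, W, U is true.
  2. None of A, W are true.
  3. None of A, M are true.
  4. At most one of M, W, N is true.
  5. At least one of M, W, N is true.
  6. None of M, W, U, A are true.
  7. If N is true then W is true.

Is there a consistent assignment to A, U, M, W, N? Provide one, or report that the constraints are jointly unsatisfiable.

Case A = True:
  Constraint (2) is violated (A=T) — contradiction.
Case A = False:
  (2) forces W = False.
  (3) forces M = False.
  (1) with M=F, W=F forces U = True.
  Constraint (6) is violated (U=T) — contradiction.
Both cases fail — unsatisfiable.

UNSATISFIABLE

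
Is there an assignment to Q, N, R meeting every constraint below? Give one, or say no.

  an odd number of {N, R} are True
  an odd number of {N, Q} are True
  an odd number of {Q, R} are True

The formula is unsatisfiable.

Adding constraints 1, 2, 3 mod 2: every variable appears an even number of times on the left, so the left side is 0.
But the right sides sum to 1 (mod 2). 0 ≠ 1 — the system is inconsistent.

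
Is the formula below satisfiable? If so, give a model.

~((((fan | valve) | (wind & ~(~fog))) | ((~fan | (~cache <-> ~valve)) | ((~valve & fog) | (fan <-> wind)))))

Case fan = True: the formula becomes ~((True | ((~cache <-> ~valve) | ((~valve & fog) | wind)))) = False.
Case fan = False: the formula becomes ~(((valve | (wind & ~(~fog))) | True)) = False.
Both cases fail — unsatisfiable.

The formula is unsatisfiable.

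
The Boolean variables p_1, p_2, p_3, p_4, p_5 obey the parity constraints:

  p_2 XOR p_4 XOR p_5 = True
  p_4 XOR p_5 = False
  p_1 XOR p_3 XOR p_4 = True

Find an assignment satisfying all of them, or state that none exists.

p_1 = False, p_2 = True, p_3 = False, p_4 = True, p_5 = True

p_2 XOR p_4 XOR p_5 = T XOR T XOR T = True ✓
p_4 XOR p_5 = T XOR T = False ✓
p_1 XOR p_3 XOR p_4 = F XOR F XOR T = True ✓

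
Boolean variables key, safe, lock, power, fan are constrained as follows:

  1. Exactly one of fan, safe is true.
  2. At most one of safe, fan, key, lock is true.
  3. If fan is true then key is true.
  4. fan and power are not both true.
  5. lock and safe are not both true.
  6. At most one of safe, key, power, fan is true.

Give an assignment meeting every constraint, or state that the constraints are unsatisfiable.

key = False, safe = True, lock = False, power = False, fan = False

  (1) {fan, safe}: 1 true — exactly one ✓
  (2) {safe, fan, key, lock}: 1 true — at most one ✓
  (3) fan=F ⇒ key: vacuous ✓
  (4) fan=F, power=F — not both ✓
  (5) lock=F, safe=T — not both ✓
  (6) {safe, key, power, fan}: 1 true — at most one ✓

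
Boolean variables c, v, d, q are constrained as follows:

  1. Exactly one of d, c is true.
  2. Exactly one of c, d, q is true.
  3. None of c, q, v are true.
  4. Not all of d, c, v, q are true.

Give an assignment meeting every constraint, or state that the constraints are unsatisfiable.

c: False, v: False, d: True, q: False

  (1) {d, c}: 1 true — exactly one ✓
  (2) {c, d, q}: 1 true — exactly one ✓
  (3) {c, q, v}: 0 true — none ✓
  (4) {d, c, v, q}: 1/4 true — not all ✓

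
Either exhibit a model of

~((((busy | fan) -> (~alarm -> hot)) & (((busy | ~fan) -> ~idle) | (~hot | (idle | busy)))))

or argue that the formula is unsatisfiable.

idle = False, alarm = False, hot = False, busy = True, fan = True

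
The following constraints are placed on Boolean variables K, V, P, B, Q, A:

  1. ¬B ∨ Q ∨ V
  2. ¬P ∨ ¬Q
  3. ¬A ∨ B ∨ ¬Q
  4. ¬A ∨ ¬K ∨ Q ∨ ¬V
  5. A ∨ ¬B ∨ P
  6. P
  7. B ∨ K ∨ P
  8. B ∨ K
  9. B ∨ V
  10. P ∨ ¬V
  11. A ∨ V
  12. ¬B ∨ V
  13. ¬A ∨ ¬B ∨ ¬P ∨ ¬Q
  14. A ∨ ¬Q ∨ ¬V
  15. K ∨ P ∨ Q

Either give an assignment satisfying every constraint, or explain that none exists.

K: False, V: True, P: True, B: True, Q: False, A: False

Unit clause (P) forces P = True.
In (¬P ∨ ¬Q) only ¬Q is left, so Q = False.
Set K = False.
  then (B ∨ K) forces B = True.
  then (¬B ∨ V) forces V = True.
Set A = False.
All clauses satisfied.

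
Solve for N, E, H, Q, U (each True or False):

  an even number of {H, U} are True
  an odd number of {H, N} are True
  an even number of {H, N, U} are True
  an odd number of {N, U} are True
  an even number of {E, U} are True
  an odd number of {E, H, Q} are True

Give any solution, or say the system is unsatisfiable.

N: False, E: True, H: True, Q: True, U: True

{H, U}: 2 true → even ✓
{H, N}: 1 true → odd ✓
{H, N, U}: 2 true → even ✓
{N, U}: 1 true → odd ✓
{E, U}: 2 true → even ✓
{E, H, Q}: 3 true → odd ✓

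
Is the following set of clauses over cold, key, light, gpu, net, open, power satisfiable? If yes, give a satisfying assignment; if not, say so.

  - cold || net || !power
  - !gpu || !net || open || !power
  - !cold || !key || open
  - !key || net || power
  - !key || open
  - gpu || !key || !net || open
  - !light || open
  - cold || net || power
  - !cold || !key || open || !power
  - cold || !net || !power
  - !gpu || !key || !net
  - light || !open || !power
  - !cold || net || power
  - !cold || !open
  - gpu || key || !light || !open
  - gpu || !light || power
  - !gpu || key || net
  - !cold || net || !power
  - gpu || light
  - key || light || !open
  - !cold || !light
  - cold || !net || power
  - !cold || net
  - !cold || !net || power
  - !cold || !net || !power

No satisfying assignment exists.

Case cold = True:
  (!cold || !open) forces open = False.
  (!cold || !key || open) forces key = False.
  (!light || open) forces light = False.
  (gpu || light) forces gpu = True.
  (!gpu || key || net) forces net = True.
  (!gpu || !net || open || !power) forces power = False.
  Clause (!cold || !net || power) is falsified — contradiction.
Case cold = False:
  If net = True:
    (cold || !net || !power) forces power = False.
    clause (cold || !net || power) is falsified.
  If net = False:
    (cold || net || !power) forces power = False.
    clause (cold || net || power) is falsified.
  Every sub-case reaches a contradiction.
Both cases fail, so the formula is unsatisfiable.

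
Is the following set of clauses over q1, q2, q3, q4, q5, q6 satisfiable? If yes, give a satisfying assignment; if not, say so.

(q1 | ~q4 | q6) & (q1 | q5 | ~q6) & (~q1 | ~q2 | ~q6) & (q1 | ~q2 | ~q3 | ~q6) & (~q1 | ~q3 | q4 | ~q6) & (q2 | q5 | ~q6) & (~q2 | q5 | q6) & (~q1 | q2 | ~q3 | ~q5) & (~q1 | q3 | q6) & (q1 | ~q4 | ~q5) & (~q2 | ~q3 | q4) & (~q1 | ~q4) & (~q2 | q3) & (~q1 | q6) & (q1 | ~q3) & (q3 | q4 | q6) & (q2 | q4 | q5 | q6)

q1 = True, q2 = False, q3 = False, q4 = False, q5 = True, q6 = True

Set q1 = True.
  then (~q1 | ~q4) forces q4 = False.
  then (~q1 | q6) forces q6 = True.
  then (~q1 | ~q2 | ~q6) forces q2 = False.
  then (~q1 | ~q3 | q4 | ~q6) forces q3 = False.
  then (q2 | q5 | ~q6) forces q5 = True.
All clauses satisfied.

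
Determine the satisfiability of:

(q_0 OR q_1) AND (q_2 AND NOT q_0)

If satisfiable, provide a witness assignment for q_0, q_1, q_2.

q_0=F, q_1=T, q_2=T

  q_0 OR q_1 = True
  q_2 AND NOT q_0 = True
    NOT q_0 = True
Both conjuncts True, so the formula holds.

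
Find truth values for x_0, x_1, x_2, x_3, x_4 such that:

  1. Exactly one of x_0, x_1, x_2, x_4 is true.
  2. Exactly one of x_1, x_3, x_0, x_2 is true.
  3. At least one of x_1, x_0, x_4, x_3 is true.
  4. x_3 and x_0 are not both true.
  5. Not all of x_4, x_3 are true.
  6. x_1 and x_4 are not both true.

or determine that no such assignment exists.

x_0=F, x_1=T, x_2=F, x_3=F, x_4=F

  (1) {x_0, x_1, x_2, x_4}: 1 true — exactly one ✓
  (2) {x_1, x_3, x_0, x_2}: 1 true — exactly one ✓
  (3) {x_1, x_0, x_4, x_3}: 1 true — at least one ✓
  (4) x_3=F, x_0=F — not both ✓
  (5) {x_4, x_3}: 0/2 true — not all ✓
  (6) x_1=T, x_4=F — not both ✓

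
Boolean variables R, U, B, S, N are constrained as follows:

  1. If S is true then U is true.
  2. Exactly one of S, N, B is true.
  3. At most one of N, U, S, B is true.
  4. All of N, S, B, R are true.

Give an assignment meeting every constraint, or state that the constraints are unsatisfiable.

UNSATISFIABLE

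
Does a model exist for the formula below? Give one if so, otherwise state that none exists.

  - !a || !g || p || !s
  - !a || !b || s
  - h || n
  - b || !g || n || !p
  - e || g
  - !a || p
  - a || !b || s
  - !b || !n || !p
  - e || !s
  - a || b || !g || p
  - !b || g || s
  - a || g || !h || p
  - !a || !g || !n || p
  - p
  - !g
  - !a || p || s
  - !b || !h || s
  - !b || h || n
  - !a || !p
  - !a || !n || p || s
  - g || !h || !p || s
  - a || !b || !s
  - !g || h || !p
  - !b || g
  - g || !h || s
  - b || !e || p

Unit clause (p) forces p = True.
Unit clause (!g) forces g = False.
In (!a || !p) only !a is left, so a = False.
In (!b || g) only !b is left, so b = False.
In (e || g) only e is left, so e = True.
Set s = False.
  then (g || !h || !p || s) forces h = False.
  then (h || n) forces n = True.
All clauses satisfied.

s = False, e = True, g = False, h = False, a = False, p = True, n = True, b = False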